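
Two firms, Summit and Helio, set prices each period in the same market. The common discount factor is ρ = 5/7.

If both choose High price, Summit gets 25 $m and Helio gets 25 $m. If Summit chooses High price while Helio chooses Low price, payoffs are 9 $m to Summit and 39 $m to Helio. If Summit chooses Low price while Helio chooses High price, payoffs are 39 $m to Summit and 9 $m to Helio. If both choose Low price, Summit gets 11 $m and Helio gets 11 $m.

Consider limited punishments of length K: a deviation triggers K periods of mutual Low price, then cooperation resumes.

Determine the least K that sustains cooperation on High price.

No profitable deviation requires (25−11)(ρ+…+ρ^K) ≥ 39−25, i.e. ρ+…+ρ^K ≥ 1 ≈ 1.0000.
With ρ = 5/7, the partial sums are K=1: 0.7143, K=2: 1.2245.
K = 2 is the first length at which the sum reaches 1.0000.

2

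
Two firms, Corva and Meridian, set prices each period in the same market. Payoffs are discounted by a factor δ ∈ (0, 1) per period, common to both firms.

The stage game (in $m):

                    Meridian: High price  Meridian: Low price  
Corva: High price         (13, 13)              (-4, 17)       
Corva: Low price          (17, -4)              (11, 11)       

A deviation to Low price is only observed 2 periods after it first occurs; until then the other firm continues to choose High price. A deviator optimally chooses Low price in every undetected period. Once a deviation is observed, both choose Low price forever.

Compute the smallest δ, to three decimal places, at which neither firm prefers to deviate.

0.816

Deviating for the 2 undetected periods gains 17−13 = 4 per period over cooperation, then loses 13−11 = 2 per period forever once punishment starts.
Gain: 4(1 + δ + … + δ^1); loss: 2·δ^2/(1−δ).
No profitable deviation ⇔ 4(1−δ^2) ≤ 2·δ^2, i.e. δ^2 ≥ 4/(4+2) = 2/3.
Hence δ ≥ (2/3)^(1/2) ≈ 0.816.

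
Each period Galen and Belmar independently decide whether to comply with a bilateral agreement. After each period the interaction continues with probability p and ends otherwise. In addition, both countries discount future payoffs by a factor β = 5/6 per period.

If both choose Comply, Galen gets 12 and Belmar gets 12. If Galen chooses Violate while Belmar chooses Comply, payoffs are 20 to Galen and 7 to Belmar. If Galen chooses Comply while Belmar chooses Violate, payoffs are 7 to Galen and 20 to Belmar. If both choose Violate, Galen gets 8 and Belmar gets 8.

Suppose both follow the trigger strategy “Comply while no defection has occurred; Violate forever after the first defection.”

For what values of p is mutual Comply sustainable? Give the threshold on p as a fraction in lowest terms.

4/5

Expected continuation weight on next period's payoff is β·p = 5/6·p, which plays the role of the discount factor.
Cooperation requires 5/6·p ≥ (20−12)/(20−8) = 2/3, hence p ≥ 4/5.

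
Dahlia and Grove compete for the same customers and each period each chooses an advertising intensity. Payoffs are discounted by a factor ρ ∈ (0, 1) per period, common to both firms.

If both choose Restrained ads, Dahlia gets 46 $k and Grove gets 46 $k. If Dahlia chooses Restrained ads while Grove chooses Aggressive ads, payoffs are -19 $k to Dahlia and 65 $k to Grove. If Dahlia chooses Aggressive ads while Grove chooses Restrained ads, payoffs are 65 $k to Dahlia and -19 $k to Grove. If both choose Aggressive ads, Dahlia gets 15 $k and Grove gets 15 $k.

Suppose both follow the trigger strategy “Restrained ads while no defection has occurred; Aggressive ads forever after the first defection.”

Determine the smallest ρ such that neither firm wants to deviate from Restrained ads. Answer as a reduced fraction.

Under grim trigger the critical discount factor is (T−C)/(T−P) with T = 65, C = 46, P = 15.
ρ* = (65−46)/(65−15) = 19/50.

19/50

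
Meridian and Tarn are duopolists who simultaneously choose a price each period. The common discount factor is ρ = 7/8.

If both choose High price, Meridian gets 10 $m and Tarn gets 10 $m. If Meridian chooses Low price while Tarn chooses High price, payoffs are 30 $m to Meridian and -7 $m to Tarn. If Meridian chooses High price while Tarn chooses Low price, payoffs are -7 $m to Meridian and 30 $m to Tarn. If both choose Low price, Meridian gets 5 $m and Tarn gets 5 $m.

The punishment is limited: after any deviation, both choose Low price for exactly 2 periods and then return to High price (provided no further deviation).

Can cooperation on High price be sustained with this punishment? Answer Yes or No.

No

A one-shot deviation gives 30 now, then 5 for 2 periods, then back to 10.
Gain from deviating: (30−10) today; loss: (10−5) in each of the next 2 periods.
No-deviation condition: (10−5)(ρ+…+ρ^2) ≥ 30−10, i.e. ρ+…+ρ^2 ≥ 4.
At ρ = 7/8: ρ+…+ρ^2 = 1.6406 < 4.0000.
So cooperation is not sustainable.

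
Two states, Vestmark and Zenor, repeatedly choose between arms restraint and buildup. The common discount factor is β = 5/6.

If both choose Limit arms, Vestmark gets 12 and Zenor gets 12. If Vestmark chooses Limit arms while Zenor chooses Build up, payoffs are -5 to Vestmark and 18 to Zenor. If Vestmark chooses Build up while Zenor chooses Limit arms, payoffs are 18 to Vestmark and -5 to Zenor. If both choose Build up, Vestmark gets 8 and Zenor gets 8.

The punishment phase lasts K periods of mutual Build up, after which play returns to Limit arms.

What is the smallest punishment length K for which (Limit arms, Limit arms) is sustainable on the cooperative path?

2

IC: β(1−β^K)/(1−β) ≥ (18−12)/(12−8) = 3/2.
With β = 5/6: need 1 − β^K ≥ 3/2·(1−5/6)/(5/6), i.e. β^K ≤ 0.7000.
Since (5/6)^1 = 0.8333 and (5/6)^2 = 0.6944, the smallest such K is 2.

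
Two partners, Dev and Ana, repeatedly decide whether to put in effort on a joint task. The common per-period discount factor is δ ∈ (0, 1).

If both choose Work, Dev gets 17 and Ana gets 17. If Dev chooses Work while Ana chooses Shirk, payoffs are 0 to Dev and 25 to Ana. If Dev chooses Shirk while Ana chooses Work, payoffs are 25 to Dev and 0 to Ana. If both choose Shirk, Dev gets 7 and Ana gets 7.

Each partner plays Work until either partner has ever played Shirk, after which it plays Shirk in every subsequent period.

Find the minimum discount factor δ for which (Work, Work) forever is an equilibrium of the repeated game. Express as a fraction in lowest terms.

17/(1−δ) ≥ 25 + 7δ/(1−δ)
17 ≥ 25 − 18δ
δ ≥ 8/18 = 4/9.

4/9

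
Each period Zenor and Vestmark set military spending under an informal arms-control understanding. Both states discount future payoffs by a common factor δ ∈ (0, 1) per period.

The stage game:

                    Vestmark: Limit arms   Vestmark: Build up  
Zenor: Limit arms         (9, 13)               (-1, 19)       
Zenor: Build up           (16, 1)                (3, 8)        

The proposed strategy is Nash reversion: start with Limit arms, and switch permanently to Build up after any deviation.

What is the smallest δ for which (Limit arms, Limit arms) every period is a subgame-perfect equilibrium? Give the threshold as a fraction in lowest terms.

Zenor: cooperation gives 9 each period; deviation gives 16 once then 3 forever.
  9/(1−δ) ≥ 16 + 3δ/(1−δ) ⇒ δ ≥ 7/13.
Vestmark: cooperation gives 13 each period; deviation gives 19 once then 8 forever.
  δ ≥ 6/11.
Both must hold, so the binding constraint is Vestmark's: δ ≥ 6/11.

6/11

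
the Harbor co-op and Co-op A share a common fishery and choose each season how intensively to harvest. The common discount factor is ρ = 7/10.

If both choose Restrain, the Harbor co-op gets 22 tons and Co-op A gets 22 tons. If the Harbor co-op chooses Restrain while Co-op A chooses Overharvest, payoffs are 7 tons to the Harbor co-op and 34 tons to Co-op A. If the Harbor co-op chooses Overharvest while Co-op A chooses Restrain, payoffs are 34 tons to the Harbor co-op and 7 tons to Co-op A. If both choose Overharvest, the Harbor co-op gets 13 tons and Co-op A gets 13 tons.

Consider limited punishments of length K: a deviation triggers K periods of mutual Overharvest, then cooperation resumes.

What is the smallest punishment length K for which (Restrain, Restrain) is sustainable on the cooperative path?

No profitable deviation requires (22−13)(ρ+…+ρ^K) ≥ 34−22, i.e. ρ+…+ρ^K ≥ 4/3 ≈ 1.3333.
With ρ = 7/10, the partial sums are K=1: 0.7000, K=2: 1.1900, K=3: 1.5330.
K = 3 is the first length at which the sum reaches 1.3333.

3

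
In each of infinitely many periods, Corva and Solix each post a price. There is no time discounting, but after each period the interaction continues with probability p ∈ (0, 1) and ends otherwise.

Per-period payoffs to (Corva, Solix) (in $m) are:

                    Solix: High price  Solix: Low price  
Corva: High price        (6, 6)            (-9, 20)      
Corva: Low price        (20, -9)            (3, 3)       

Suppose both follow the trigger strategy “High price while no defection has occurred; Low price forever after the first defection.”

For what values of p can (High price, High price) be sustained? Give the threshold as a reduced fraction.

14/17

With no time discounting, the continuation probability p plays the role of the discount factor.
Grim-trigger IC: 6/(1−p) ≥ 20 + 3p/(1−p) ⇒ p ≥ (20−6)/(20−3) = 14/17.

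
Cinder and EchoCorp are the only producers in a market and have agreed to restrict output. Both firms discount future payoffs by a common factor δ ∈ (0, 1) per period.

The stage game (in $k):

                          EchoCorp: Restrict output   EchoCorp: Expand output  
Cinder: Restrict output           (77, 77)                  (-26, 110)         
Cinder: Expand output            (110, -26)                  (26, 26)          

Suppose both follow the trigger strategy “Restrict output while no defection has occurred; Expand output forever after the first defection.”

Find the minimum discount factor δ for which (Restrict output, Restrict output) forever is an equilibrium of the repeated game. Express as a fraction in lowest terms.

77/(1−δ) ≥ 110 + 26δ/(1−δ)
77 ≥ 110 − 84δ
δ ≥ 33/84 = 11/28.

11/28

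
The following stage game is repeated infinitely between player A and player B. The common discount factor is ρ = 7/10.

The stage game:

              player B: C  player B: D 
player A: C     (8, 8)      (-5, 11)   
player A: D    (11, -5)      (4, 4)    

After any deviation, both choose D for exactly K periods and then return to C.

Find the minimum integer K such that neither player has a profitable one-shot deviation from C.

2

No profitable deviation requires (8−4)(ρ+…+ρ^K) ≥ 11−8, i.e. ρ+…+ρ^K ≥ 3/4 ≈ 0.7500.
With ρ = 7/10, the partial sums are K=1: 0.7000, K=2: 1.1900.
K = 2 is the first length at which the sum reaches 0.7500.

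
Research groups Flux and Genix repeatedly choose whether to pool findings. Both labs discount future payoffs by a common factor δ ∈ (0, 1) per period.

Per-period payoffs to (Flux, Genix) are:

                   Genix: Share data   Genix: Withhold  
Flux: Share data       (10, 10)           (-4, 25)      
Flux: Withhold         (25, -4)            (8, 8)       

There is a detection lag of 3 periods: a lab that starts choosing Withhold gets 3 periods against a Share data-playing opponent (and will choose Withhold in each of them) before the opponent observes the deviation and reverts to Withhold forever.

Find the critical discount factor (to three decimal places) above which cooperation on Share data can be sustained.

Deviating for the 3 undetected periods gains 25−10 = 15 per period over cooperation, then loses 10−8 = 2 per period forever once punishment starts.
Gain: 15(1 + δ + … + δ^2); loss: 2·δ^3/(1−δ).
No profitable deviation ⇔ 15(1−δ^3) ≤ 2·δ^3, i.e. δ^3 ≥ 15/(15+2) = 15/17.
Hence δ ≥ (15/17)^(1/3) ≈ 0.959.

0.959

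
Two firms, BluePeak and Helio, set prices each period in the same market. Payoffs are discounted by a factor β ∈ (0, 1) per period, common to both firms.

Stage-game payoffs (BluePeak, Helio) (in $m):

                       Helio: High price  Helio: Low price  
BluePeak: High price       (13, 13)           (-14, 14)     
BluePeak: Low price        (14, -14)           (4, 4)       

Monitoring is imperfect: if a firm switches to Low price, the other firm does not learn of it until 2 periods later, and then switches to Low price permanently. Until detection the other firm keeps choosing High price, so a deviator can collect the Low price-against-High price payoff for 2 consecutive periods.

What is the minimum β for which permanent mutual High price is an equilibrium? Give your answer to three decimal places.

0.316

A deviator earns 14 for 2 periods, then 4 forever; cooperating earns 13 forever. Multiplying the IC by (1−β):
13 ≥ 14(1−β^2) + 4β^2, so 10·β^2 ≥ 1 and β^2 ≥ 1/10.
β ≥ (1/10)^(1/2) ≈ 0.316.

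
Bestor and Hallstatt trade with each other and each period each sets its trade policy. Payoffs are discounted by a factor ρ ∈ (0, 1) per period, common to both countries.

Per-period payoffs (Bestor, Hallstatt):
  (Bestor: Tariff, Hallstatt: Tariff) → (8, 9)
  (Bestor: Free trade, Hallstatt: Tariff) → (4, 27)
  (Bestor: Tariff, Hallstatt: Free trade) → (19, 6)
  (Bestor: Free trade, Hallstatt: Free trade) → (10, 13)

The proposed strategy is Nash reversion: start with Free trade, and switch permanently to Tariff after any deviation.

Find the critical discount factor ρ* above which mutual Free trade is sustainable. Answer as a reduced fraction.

Bestor: cooperation gives 10 each period; deviation gives 19 once then 8 forever.
  10/(1−ρ) ≥ 19 + 8ρ/(1−ρ) ⇒ ρ ≥ 9/11.
Hallstatt: cooperation gives 13 each period; deviation gives 27 once then 9 forever.
  ρ ≥ 14/18 = 7/9.
Both must hold, so the binding constraint is Bestor's: ρ ≥ 9/11.

9/11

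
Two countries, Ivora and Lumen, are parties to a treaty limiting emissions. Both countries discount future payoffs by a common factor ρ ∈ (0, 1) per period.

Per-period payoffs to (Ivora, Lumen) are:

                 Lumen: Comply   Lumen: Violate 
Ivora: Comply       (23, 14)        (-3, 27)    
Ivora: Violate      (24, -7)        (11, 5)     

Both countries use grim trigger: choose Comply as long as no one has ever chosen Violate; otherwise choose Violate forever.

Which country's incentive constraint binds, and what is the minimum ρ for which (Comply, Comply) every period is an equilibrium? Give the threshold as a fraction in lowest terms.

Lumen; ρ ≥ 13/22

For Ivora: deviation gain 24−23 = 1, per-period punishment loss 23−11 = 12. IC gives ρ ≥ 1/13.
For Lumen: gain 13, loss 9 per period, so ρ ≥ 13/22.
The tighter constraint is Lumen's, so cooperation needs ρ ≥ 13/22.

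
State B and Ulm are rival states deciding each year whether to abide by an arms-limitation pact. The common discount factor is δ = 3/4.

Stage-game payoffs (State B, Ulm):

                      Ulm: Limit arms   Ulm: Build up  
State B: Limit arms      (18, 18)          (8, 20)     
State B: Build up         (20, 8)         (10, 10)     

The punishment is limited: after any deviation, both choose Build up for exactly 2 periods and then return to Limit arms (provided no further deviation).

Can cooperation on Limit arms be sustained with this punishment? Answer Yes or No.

Yes

A one-shot deviation gives 20 now, then 10 for 2 periods, then back to 18.
Gain from deviating: (20−18) today; loss: (18−10) in each of the next 2 periods.
No-deviation condition: (18−10)(δ+…+δ^2) ≥ 20−18, i.e. δ+…+δ^2 ≥ 1/4.
At δ = 3/4: δ+…+δ^2 = 1.3125 ≥ 0.2500.
So cooperation is sustainable.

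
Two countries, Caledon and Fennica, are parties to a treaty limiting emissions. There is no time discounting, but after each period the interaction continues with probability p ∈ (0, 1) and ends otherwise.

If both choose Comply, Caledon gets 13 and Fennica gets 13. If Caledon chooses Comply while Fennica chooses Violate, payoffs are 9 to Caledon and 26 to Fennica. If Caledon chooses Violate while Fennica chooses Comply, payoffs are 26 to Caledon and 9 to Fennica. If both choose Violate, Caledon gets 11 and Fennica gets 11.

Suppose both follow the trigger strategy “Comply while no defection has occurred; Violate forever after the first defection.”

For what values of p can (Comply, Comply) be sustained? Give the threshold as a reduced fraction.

With no time discounting, the continuation probability p plays the role of the discount factor.
Grim-trigger IC: 13/(1−p) ≥ 26 + 11p/(1−p) ⇒ p ≥ (26−13)/(26−11) = 13/15.

13/15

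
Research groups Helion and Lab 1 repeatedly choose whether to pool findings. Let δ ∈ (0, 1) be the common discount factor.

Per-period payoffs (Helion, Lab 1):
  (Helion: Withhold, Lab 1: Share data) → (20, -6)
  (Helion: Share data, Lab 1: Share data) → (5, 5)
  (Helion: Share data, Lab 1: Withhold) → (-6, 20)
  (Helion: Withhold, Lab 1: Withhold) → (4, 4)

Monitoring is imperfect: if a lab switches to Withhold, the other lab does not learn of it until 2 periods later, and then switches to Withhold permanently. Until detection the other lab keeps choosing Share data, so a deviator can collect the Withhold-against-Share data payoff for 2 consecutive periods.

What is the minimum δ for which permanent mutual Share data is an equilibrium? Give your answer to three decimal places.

Deviating for the 2 undetected periods gains 20−5 = 15 per period over cooperation, then loses 5−4 = 1 per period forever once punishment starts.
Gain: 15(1 + δ + … + δ^1); loss: 1·δ^2/(1−δ).
No profitable deviation ⇔ 15(1−δ^2) ≤ 1·δ^2, i.e. δ^2 ≥ 15/(15+1) = 15/16.
Hence δ ≥ (15/16)^(1/2) ≈ 0.968.

0.968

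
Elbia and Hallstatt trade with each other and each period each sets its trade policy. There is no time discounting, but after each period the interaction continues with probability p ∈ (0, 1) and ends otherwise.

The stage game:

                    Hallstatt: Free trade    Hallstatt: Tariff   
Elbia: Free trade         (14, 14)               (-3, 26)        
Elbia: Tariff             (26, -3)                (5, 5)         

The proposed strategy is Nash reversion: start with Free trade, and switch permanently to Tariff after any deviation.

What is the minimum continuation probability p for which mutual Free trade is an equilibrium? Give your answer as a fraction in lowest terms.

4/7

Expected cooperation value is 14 + p·14 + p²·14 + … = 14/(1−p); deviation gives 26 + p·5/(1−p).
14 ≥ 26(1−p) + 5p ⇒ 21p ≥ 12 ⇒ p ≥ 12/21 = 4/7.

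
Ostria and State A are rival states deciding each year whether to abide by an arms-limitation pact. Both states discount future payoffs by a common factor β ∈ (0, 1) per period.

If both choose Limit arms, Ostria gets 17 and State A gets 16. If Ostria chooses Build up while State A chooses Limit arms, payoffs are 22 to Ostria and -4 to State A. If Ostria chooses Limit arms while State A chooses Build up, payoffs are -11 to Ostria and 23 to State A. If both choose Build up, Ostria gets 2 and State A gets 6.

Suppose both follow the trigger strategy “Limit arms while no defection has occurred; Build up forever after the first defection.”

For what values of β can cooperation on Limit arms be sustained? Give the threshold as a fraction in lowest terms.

For Ostria: deviation gain 22−17 = 5, per-period punishment loss 17−2 = 15. IC gives β ≥ 5/20 = 1/4.
For State A: gain 7, loss 10 per period, so β ≥ 7/17.
The tighter constraint is State A's, so cooperation needs β ≥ 7/17.

7/17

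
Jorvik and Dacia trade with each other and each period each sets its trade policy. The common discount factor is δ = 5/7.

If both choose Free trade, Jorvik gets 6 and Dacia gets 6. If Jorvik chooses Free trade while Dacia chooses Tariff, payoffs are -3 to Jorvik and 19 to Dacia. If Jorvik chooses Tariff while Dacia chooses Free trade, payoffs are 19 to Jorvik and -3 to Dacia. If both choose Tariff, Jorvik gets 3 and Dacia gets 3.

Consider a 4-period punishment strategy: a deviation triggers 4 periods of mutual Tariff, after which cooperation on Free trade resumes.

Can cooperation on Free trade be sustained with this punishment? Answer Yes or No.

No

IC: δ+…+δ^4 ≥ (19−6)/(6−3) = 13/3.
At δ = 5/7: partial sum = 1.8492 < 4.3333. Cooperation not sustainable.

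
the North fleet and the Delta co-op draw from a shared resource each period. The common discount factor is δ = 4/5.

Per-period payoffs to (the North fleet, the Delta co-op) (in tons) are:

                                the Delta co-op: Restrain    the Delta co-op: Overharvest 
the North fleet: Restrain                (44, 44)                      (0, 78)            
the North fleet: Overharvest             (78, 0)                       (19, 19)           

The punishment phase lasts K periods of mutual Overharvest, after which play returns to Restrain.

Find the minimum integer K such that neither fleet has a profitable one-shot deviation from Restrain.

2

No profitable deviation requires (44−19)(δ+…+δ^K) ≥ 78−44, i.e. δ+…+δ^K ≥ 34/25 ≈ 1.3600.
With δ = 4/5, the partial sums are K=1: 0.8000, K=2: 1.4400.
K = 2 is the first length at which the sum reaches 1.3600.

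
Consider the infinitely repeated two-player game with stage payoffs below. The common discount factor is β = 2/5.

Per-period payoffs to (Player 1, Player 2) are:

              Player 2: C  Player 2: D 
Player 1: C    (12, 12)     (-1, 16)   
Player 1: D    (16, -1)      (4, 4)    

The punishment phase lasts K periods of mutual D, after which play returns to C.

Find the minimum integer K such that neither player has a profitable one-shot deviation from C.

2

No profitable deviation requires (12−4)(β+…+β^K) ≥ 16−12, i.e. β+…+β^K ≥ 1/2 ≈ 0.5000.
With β = 2/5, the partial sums are K=1: 0.4000, K=2: 0.5600.
K = 2 is the first length at which the sum reaches 0.5000.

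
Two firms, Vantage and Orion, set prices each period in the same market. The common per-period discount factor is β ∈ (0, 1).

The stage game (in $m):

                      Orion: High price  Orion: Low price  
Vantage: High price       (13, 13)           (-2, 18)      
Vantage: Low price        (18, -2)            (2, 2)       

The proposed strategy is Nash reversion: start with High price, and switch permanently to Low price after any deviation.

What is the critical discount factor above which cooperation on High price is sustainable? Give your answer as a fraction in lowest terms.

One-period gain from deviating is 18 − 13 = 5. The loss is 13 − 2 = 11 in every subsequent period, with present value 11·β/(1−β).
Deviation is unprofitable when 11·β/(1−β) ≥ 5, i.e. β/(1−β) ≥ 5/11.
Equivalently β ≥ 5/(5+11) = 5/16.

5/16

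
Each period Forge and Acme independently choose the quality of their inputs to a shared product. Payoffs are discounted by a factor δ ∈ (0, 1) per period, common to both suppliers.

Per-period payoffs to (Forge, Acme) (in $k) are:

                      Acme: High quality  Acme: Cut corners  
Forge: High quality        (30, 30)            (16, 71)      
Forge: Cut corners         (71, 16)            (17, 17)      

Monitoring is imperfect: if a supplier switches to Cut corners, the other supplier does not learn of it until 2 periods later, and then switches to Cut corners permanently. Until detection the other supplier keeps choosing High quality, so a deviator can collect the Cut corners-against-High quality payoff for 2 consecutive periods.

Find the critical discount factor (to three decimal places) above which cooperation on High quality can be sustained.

0.871

The best deviation is to choose Cut corners for all 2 undetected periods, earning 71 each, then 17 forever once detected.
Deviation value: 71(1−δ^2)/(1−δ) + 17δ^2/(1−δ); cooperation value: 30/(1−δ).
IC: 30 ≥ 71(1−δ^2) + 17δ^2 = 71 − 54δ^2.
So δ^2 ≥ 41/54, giving δ ≥ (41/54)^(1/2) ≈ 0.871.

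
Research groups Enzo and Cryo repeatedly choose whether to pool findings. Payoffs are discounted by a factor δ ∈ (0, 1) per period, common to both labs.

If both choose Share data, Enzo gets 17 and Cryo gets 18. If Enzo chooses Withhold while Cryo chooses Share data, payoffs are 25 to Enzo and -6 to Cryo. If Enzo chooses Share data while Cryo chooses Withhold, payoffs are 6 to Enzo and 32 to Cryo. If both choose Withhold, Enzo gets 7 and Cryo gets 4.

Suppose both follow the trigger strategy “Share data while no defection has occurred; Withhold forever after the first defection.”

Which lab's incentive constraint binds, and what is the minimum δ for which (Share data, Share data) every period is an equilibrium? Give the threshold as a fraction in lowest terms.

For Enzo: deviation gain 25−17 = 8, per-period punishment loss 17−7 = 10. IC gives δ ≥ 8/18 = 4/9.
For Cryo: gain 14, loss 14 per period, so δ ≥ 14/28 = 1/2.
The tighter constraint is Cryo's, so cooperation needs δ ≥ 1/2.

Cryo; δ ≥ 1/2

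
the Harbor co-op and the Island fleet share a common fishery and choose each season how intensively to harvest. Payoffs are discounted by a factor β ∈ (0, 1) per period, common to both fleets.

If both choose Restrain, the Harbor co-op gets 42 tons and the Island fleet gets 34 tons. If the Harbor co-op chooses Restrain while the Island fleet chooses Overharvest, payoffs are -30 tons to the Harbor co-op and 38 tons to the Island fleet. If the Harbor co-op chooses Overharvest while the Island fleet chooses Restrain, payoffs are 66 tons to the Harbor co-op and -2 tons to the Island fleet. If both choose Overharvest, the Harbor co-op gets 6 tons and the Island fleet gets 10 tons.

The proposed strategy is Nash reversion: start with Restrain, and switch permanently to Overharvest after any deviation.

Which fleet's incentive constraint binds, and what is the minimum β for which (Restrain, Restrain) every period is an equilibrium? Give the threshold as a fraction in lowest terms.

the Harbor co-op: cooperation gives 42 each period; deviation gives 66 once then 6 forever.
  42/(1−β) ≥ 66 + 6β/(1−β) ⇒ β ≥ 24/60 = 2/5.
the Island fleet: cooperation gives 34 each period; deviation gives 38 once then 10 forever.
  β ≥ 4/28 = 1/7.
Both must hold, so the binding constraint is the Harbor co-op's: β ≥ 2/5.

the Harbor co-op; β ≥ 2/5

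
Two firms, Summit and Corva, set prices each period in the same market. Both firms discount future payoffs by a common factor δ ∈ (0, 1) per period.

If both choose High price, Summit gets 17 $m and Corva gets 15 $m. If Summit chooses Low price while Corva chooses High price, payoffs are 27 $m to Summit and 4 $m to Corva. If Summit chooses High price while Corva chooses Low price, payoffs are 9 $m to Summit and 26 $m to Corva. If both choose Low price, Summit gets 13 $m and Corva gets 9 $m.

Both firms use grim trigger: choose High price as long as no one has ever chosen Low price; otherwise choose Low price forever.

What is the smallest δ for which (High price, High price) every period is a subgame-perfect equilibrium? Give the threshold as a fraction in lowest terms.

Summit's threshold: (27−17)/(27−13) = 5/7.
Corva's threshold: (26−15)/(26−9) = 11/17.
5/7 > 11/17, so Summit binds and δ* = 5/7.

5/7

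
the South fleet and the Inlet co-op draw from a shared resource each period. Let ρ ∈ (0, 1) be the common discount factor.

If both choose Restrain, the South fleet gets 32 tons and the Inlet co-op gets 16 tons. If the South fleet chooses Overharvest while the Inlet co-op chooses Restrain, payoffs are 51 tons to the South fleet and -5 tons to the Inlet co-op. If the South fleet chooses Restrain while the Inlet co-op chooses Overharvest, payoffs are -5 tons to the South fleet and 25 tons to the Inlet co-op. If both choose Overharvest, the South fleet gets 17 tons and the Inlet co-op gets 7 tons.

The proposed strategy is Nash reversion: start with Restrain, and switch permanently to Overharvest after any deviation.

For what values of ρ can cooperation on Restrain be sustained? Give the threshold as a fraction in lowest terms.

19/34

the South fleet: cooperation gives 32 each period; deviation gives 51 once then 17 forever.
  32/(1−ρ) ≥ 51 + 17ρ/(1−ρ) ⇒ ρ ≥ 19/34.
the Inlet co-op: cooperation gives 16 each period; deviation gives 25 once then 7 forever.
  ρ ≥ 9/18 = 1/2.
Both must hold, so the binding constraint is the South fleet's: ρ ≥ 19/34.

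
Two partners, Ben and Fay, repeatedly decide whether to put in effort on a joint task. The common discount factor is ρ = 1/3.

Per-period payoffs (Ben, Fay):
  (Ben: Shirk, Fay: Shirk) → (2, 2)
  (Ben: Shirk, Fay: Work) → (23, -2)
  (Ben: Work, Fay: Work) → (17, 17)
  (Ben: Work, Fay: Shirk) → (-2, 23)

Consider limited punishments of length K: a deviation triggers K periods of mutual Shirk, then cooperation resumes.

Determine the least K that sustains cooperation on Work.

IC: ρ(1−ρ^K)/(1−ρ) ≥ (23−17)/(17−2) = 2/5.
With ρ = 1/3: need 1 − ρ^K ≥ 2/5·(1−1/3)/(1/3), i.e. ρ^K ≤ 0.2000.
Since (1/3)^1 = 0.3333 and (1/3)^2 = 0.1111, the smallest such K is 2.

2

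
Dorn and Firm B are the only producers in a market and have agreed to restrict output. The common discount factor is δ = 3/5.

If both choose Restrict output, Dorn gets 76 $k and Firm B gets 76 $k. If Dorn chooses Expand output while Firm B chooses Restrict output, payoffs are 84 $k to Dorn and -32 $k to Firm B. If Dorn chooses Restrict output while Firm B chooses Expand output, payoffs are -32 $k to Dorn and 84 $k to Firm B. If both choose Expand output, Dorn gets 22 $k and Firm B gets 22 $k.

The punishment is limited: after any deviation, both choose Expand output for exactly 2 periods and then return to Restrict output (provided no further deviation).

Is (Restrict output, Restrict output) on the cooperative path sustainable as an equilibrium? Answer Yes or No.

A one-shot deviation gives 84 now, then 22 for 2 periods, then back to 76.
Gain from deviating: (84−76) today; loss: (76−22) in each of the next 2 periods.
No-deviation condition: (76−22)(δ+…+δ^2) ≥ 84−76, i.e. δ+…+δ^2 ≥ 4/27.
At δ = 3/5: δ+…+δ^2 = 0.9600 ≥ 0.1481.
So cooperation is sustainable.

Yes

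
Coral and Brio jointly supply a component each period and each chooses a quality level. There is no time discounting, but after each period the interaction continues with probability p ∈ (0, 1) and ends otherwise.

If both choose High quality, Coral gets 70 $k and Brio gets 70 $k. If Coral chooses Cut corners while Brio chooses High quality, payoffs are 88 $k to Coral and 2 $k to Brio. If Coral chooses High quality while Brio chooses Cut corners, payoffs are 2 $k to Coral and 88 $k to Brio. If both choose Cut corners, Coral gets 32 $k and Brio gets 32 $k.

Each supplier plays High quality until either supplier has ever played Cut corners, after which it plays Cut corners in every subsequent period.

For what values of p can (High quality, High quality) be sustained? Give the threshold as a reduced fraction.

With no time discounting, the continuation probability p plays the role of the discount factor.
Grim-trigger IC: 70/(1−p) ≥ 88 + 32p/(1−p) ⇒ p ≥ (88−70)/(88−32) = 9/28.

9/28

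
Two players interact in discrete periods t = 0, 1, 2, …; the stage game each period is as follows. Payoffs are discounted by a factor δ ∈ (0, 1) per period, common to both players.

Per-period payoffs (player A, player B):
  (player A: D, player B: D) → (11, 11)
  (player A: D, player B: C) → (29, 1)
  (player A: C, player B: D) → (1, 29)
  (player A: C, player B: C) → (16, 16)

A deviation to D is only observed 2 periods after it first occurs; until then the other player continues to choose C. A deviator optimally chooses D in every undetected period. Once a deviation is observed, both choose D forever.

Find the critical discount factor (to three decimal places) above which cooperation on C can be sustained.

0.850

Deviating for the 2 undetected periods gains 29−16 = 13 per period over cooperation, then loses 16−11 = 5 per period forever once punishment starts.
Gain: 13(1 + δ + … + δ^1); loss: 5·δ^2/(1−δ).
No profitable deviation ⇔ 13(1−δ^2) ≤ 5·δ^2, i.e. δ^2 ≥ 13/(13+5) = 13/18.
Hence δ ≥ (13/18)^(1/2) ≈ 0.850.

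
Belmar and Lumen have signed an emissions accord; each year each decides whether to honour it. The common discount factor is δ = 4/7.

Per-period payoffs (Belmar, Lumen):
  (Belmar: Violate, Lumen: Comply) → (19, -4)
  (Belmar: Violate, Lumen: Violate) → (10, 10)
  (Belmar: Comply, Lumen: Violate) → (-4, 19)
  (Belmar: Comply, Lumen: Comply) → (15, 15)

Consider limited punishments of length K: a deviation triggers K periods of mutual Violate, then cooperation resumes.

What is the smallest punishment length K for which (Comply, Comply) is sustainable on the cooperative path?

Need Σ_{k=1}^{K} δ^k ≥ (19−15)/(15−10) = 0.8000 at δ = 4/7.
At K = 1 the sum is 0.5714 < 0.8000; at K = 2 it is 0.8980 ≥ 0.8000.
So the minimum punishment length is K = 2.

2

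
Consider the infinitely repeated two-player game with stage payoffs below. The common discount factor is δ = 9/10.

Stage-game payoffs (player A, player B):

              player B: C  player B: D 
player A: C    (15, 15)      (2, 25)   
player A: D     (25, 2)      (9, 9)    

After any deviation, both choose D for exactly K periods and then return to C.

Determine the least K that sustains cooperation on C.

Need Σ_{k=1}^{K} δ^k ≥ (25−15)/(15−9) = 1.6667 at δ = 9/10.
At K = 1 the sum is 0.9000 < 1.6667; at K = 2 it is 1.7100 ≥ 1.6667.
So the minimum punishment length is K = 2.

2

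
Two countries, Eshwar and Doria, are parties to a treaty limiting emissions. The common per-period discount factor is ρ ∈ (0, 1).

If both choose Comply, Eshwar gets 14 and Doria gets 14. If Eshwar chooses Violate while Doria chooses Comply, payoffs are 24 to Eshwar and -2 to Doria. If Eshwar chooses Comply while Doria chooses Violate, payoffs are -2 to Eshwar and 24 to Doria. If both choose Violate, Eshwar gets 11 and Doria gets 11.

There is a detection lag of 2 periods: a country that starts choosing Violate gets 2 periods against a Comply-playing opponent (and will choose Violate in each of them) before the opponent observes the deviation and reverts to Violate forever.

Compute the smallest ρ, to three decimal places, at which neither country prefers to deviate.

0.877

The best deviation is to choose Violate for all 2 undetected periods, earning 24 each, then 11 forever once detected.
Deviation value: 24(1−ρ^2)/(1−ρ) + 11ρ^2/(1−ρ); cooperation value: 14/(1−ρ).
IC: 14 ≥ 24(1−ρ^2) + 11ρ^2 = 24 − 13ρ^2.
So ρ^2 ≥ 10/13, giving ρ ≥ (10/13)^(1/2) ≈ 0.877.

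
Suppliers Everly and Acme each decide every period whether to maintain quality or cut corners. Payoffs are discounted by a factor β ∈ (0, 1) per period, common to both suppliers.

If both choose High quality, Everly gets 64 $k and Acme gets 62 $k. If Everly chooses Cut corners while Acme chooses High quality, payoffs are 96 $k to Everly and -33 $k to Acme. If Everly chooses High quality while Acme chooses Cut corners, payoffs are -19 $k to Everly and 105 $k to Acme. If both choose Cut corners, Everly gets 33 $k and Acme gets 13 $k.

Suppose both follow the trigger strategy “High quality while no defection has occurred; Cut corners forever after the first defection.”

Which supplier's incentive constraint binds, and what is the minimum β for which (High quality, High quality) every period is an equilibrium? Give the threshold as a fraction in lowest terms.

Everly: cooperation gives 64 each period; deviation gives 96 once then 33 forever.
  64/(1−β) ≥ 96 + 33β/(1−β) ⇒ β ≥ 32/63.
Acme: cooperation gives 62 each period; deviation gives 105 once then 13 forever.
  β ≥ 43/92.
Both must hold, so the binding constraint is Everly's: β ≥ 32/63.

Everly; β ≥ 32/63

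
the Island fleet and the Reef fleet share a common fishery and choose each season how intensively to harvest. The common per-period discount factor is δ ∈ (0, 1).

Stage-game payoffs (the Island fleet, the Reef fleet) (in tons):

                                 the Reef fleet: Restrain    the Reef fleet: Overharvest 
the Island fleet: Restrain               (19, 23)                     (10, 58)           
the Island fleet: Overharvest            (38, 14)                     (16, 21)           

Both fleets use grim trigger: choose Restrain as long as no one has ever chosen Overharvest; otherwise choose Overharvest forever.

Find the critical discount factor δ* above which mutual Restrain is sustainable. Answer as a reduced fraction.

For the Island fleet: deviation gain 38−19 = 19, per-period punishment loss 19−16 = 3. IC gives δ ≥ 19/22.
For the Reef fleet: gain 35, loss 2 per period, so δ ≥ 35/37.
The tighter constraint is the Reef fleet's, so cooperation needs δ ≥ 35/37.

35/37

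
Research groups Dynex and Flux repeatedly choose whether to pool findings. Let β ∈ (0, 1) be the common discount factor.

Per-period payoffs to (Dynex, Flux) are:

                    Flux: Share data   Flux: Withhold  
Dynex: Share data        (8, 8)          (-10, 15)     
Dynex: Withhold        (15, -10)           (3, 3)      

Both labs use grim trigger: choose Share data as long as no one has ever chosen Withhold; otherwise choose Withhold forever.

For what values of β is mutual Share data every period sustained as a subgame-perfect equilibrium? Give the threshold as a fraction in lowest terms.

One-period gain from deviating is 15 − 8 = 7. The loss is 8 − 3 = 5 in every subsequent period, with present value 5·β/(1−β).
Deviation is unprofitable when 5·β/(1−β) ≥ 7, i.e. β/(1−β) ≥ 7/5.
Equivalently β ≥ 7/(7+5) = 7/12.

7/12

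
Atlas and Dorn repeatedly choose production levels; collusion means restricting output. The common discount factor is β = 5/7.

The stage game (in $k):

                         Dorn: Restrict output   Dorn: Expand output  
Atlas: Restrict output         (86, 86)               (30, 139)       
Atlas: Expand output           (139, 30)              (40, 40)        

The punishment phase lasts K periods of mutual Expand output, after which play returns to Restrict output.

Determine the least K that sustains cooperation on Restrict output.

2

No profitable deviation requires (86−40)(β+…+β^K) ≥ 139−86, i.e. β+…+β^K ≥ 53/46 ≈ 1.1522.
With β = 5/7, the partial sums are K=1: 0.7143, K=2: 1.2245.
K = 2 is the first length at which the sum reaches 1.1522.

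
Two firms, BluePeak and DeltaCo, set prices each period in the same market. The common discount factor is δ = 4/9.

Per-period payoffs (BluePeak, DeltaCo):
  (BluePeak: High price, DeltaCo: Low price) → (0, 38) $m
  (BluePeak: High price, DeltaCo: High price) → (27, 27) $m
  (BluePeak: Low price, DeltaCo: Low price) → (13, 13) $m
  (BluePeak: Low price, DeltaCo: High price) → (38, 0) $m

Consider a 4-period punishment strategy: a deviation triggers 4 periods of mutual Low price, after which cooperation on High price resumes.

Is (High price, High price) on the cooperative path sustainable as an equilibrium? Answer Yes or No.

No

Comparing payoff streams over the 5 periods until play realigns: cooperate → 27(1+δ+…+δ^4); deviate → 38 + 13(δ+…+δ^4).
Cooperation is sustained iff (27−13)(δ+…+δ^4) ≥ 38−27.
δ+…+δ^4 = 4/9·(1−(4/9)^4)/(1−4/9) = 0.7688, and (38−27)/(27−13) = 0.7857.
0.7688 < 0.7857, so cooperation is not sustainable.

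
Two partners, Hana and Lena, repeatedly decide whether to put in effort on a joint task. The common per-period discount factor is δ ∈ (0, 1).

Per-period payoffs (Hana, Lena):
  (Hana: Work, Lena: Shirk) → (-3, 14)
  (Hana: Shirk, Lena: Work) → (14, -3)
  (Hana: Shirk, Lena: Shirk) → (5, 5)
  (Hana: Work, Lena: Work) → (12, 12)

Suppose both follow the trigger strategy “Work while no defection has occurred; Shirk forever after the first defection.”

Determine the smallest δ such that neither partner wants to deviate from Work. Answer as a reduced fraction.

12/(1−δ) ≥ 14 + 5δ/(1−δ)
12 ≥ 14 − 9δ
δ ≥ 2/9.

2/9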